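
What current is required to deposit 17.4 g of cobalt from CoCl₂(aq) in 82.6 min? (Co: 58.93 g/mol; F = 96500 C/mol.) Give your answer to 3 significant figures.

n(Co) = 17.4 / 58.93 = 0.2953 mol
Co²⁺ + 2e⁻ → Co, so n(e⁻) = 2 × 0.2953 = 0.5906 mol
Q = 0.5906 × 96500 = 56990 C
I = Q / t = 56990 / 4956 s = 11.5 A

11.5 A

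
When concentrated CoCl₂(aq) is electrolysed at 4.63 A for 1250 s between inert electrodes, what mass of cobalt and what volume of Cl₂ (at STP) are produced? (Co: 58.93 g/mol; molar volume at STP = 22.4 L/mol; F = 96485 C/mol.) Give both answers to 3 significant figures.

1.77 g Co; 0.672 L Cl₂

Q = 4.63 × 1250 = 5788 C; n(e⁻) = 5788 / 96485 = 0.05999 mol
Cathode: Co²⁺ + 2e⁻ → Co → n(Co) = 0.05999/2 = 0.03000 mol → 1.77 g
Anode: 2Cl⁻ → Cl₂ + 2e⁻ → n(Cl₂) = 0.05999/2 = 0.03000 mol → 0.672 L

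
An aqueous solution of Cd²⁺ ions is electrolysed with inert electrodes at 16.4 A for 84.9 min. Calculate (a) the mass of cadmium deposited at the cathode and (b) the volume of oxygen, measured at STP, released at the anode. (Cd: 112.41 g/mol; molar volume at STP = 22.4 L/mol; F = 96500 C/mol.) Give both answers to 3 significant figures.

Q = 16.4 × 5094 = 83540 C; n(e⁻) = 83540 / 96500 = 0.8657 mol
Cathode: Cd²⁺ + 2e⁻ → Cd → n(Cd) = 0.8657/2 = 0.4329 mol → 48.7 g
Anode: 2H₂O → O₂ + 4H⁺ + 4e⁻ → n(O₂) = 0.8657/4 = 0.2164 mol → 4.85 L

48.7 g Cd; 4.85 L O₂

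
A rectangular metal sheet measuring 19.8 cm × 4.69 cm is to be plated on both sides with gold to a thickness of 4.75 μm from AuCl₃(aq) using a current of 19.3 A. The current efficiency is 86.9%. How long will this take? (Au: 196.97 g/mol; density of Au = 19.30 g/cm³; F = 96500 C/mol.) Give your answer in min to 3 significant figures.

Plated area = 2 × 19.8 × 4.69 = 185.7 cm²
Volume = 185.7 × 4.75×10⁻⁴ cm = 0.08821 cm³
m(Au) = 0.08821 × 19.30 = 1.702 g
n(Au) = 1.702 / 196.97 = 0.008641 mol; n(e⁻) = 3 × 0.008641 = 0.02592 mol
Q = 0.02592 × 96500 / 0.869 = 2878 C
t = 2878 / 19.3 = 149.1 s = 2.49 min

2.49 min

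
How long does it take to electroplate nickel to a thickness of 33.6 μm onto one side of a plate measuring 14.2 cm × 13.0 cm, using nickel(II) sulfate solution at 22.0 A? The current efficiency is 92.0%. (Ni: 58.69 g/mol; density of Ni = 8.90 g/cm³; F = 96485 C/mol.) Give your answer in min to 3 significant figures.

Plated area = 14.2 × 13.0 = 184.6 cm²
Volume = 184.6 × 33.6×10⁻⁴ cm = 0.6203 cm³
m(Ni) = 0.6203 × 8.90 = 5.521 g
n(Ni) = 5.521 / 58.69 = 0.09407 mol; n(e⁻) = 2 × 0.09407 = 0.1881 mol
Q = 0.1881 × 96485 / 0.920 = 19730 C
t = 19730 / 22.0 = 896.8 s = 14.9 min

14.9 min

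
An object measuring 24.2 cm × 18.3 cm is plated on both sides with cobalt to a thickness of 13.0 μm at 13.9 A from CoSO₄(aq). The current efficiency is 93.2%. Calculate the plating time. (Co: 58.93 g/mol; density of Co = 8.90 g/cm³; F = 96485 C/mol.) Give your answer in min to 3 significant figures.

Plated area = 2 × 24.2 × 18.3 = 885.7 cm²
Volume = 885.7 × 13.0×10⁻⁴ cm = 1.151 cm³
m(Co) = 1.151 × 8.90 = 10.24 g
n(Co) = 10.24 / 58.93 = 0.1738 mol; n(e⁻) = 2 × 0.1738 = 0.3476 mol
Q = 0.3476 × 96485 / 0.932 = 35990 C
t = 35990 / 13.9 = 2589 s = 43.2 min

43.2 min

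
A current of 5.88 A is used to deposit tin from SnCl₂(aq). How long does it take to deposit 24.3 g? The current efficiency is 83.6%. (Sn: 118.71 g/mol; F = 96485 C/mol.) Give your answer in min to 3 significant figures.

134 min

n(Sn) = 24.3 / 118.71 = 0.2047 mol
Sn²⁺ + 2e⁻ → Sn, so n(e⁻) = 2 × 0.2047 = 0.4094 mol
Q = 0.4094 × 96485 / 0.836 = 47250 C
t = Q / I = 47250 / 5.88 = 8036 s = 134 min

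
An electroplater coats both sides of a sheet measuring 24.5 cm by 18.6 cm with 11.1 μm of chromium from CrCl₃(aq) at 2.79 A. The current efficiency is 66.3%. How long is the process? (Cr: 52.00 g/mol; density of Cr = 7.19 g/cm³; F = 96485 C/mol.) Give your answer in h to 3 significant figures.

6.08 h

Plated area = 2 × 24.5 × 18.6 = 911.4 cm²
Volume = 911.4 × 11.1×10⁻⁴ cm = 1.012 cm³
m(Cr) = 1.012 × 7.19 = 7.276 g
n(Cr) = 7.276 / 52.00 = 0.1399 mol; n(e⁻) = 3 × 0.1399 = 0.4197 mol
Q = 0.4197 × 96485 / 0.663 = 61080 C
t = 61080 / 2.79 = 21890 s = 6.08 h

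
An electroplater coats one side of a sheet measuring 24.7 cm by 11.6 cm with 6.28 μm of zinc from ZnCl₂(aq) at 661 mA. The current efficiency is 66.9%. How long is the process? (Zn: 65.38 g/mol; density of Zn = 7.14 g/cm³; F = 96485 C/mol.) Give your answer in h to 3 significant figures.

Plated area = 24.7 × 11.6 = 286.5 cm²
Volume = 286.5 × 6.28×10⁻⁴ cm = 0.1799 cm³
m(Zn) = 0.1799 × 7.14 = 1.284 g
n(Zn) = 1.284 / 65.38 = 0.01964 mol; n(e⁻) = 2 × 0.01964 = 0.03928 mol
Q = 0.03928 × 96485 / 0.669 = 5665 C
t = 5665 / 0.661 = 8570 s = 2.38 h

2.38 h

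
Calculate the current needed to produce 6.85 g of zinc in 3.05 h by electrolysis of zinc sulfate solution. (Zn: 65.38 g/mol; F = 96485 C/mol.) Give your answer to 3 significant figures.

1.84 A

n(Zn) = 6.85 / 65.38 = 0.1048 mol
Zn²⁺ + 2e⁻ → Zn, so n(e⁻) = 2 × 0.1048 = 0.2096 mol
Q = 0.2096 × 96485 = 20220 C
I = Q / t = 20220 / 10980 s = 1.84 A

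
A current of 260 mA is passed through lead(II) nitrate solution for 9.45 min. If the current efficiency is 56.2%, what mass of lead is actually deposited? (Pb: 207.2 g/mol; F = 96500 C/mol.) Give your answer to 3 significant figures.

Q = 0.260 × 567 = 147.4 C
n(e⁻) = 147.4 / 96500 = 0.001527 mol
Pb²⁺ + 2e⁻ → Pb, so theoretical m(Pb) = 7.635×10^-4 × 207.2 = 0.1582 g
Actual mass = 56.2% × 0.1582 = 0.0889 g

0.0889 g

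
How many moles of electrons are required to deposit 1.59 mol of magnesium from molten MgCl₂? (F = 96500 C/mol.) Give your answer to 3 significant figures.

3.18 mol

Mg²⁺ + 2e⁻ → Mg, so n(e⁻) = 2 × 1.59 = 3.180 mol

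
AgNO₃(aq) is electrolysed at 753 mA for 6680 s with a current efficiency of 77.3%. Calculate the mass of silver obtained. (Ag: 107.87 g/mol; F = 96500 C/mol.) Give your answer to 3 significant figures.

4.35 g

Q = 0.753 × 6680 = 5030 C
n(e⁻) = 5030 / 96500 = 0.05212 mol
Ag⁺ + e⁻ → Ag, so theoretical m(Ag) = 0.05212 × 107.87 = 5.622 g
Actual mass = 77.3% × 5.622 = 4.35 g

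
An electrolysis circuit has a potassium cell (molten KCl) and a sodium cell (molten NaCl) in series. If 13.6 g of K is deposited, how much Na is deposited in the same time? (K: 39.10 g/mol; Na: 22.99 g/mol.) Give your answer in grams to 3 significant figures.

n(K) = 13.6 / 39.10 = 0.3478 mol
K⁺ + e⁻ → K, so n(e⁻) = 0.3478 mol
The cells are in series, so the same charge (and hence the same n(e⁻) = 0.3478 mol) passes through both.
Na⁺ + e⁻ → Na, so n(Na) = 0.3478 mol
m(Na) = 0.3478 × 22.99 = 8.00 g

8.00 g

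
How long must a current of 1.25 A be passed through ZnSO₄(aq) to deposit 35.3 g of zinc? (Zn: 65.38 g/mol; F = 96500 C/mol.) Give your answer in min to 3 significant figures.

1390 min

n(Zn) = 35.3 / 65.38 = 0.5399 mol
Zn²⁺ + 2e⁻ → Zn, so n(e⁻) = 2 × 0.5399 = 1.080 mol
Q = 1.080 × 96500 = 1.042×10^5 C
t = Q / I = 1.042×10^5 / 1.25 = 83360 s = 1390 min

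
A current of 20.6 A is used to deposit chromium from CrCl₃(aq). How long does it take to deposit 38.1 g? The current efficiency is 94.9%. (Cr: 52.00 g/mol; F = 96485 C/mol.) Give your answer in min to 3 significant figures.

n(Cr) = 38.1 / 52.00 = 0.7327 mol
Cr³⁺ + 3e⁻ → Cr, so n(e⁻) = 3 × 0.7327 = 2.198 mol
Q = 2.198 × 96485 / 0.949 = 2.235×10^5 C
t = Q / I = 2.235×10^5 / 20.6 = 10850 s = 181 min

181 min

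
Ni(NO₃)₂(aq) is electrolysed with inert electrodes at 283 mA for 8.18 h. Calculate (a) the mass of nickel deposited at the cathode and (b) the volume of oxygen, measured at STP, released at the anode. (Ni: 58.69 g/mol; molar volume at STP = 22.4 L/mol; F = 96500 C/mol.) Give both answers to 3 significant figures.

Q = 0.283 × 29448 = 8334 C; n(e⁻) = 8334 / 96500 = 0.08636 mol
Cathode: Ni²⁺ + 2e⁻ → Ni → n(Ni) = 0.08636/2 = 0.04318 mol → 2.53 g
Anode: 2H₂O → O₂ + 4H⁺ + 4e⁻ → n(O₂) = 0.08636/4 = 0.02159 mol → 0.484 L

2.53 g Ni; 0.484 L O₂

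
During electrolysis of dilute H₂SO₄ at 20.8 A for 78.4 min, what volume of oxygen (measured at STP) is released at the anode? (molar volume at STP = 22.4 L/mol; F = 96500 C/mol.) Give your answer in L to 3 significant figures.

Q = 20.8 A × 4704 s = 97840 C
Moles of electrons = 97840 / 96500 = 1.014 mol
2H₂O → O₂ + 4H⁺ + 4e⁻, so n(O₂) = 1.014 / 4 = 0.2535 mol
V = 0.2535 × 22.4 = 5.678 L

5.68 L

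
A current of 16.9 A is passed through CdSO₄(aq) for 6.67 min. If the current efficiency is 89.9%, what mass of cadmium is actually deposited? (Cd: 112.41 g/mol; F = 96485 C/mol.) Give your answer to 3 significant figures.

3.54 g

Q = 16.9 × 400.2 = 6763 C
n(e⁻) = 6763 / 96485 = 0.07009 mol
Cd²⁺ + 2e⁻ → Cd, so theoretical m(Cd) = 0.03505 × 112.41 = 3.940 g
Actual mass = 89.9% × 3.940 = 3.54 g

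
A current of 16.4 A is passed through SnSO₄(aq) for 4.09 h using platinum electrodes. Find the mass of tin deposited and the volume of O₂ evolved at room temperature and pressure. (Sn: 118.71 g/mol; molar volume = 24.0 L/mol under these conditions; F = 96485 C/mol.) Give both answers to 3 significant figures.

Q = 16.4 × 14724 = 2.415×10^5 C; n(e⁻) = 2.415×10^5 / 96485 = 2.503 mol
Cathode: Sn²⁺ + 2e⁻ → Sn → n(Sn) = 2.503/2 = 1.252 mol → 149 g
Anode: 2H₂O → O₂ + 4H⁺ + 4e⁻ → n(O₂) = 2.503/4 = 0.6258 mol → 15.0 L

149 g Sn; 15.0 L O₂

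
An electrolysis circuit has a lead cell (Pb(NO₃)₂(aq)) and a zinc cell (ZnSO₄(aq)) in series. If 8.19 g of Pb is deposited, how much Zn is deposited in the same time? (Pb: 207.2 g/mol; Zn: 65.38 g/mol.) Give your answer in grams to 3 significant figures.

2.58 g

n(Pb) = 8.19 / 207.2 = 0.03953 mol
Pb²⁺ + 2e⁻ → Pb, so n(e⁻) = 2 × 0.03953 = 0.07906 mol
In series, the same 0.07906 mol of electrons flows through the second cell.
Zn²⁺ + 2e⁻ → Zn, so n(Zn) = 0.07906 / 2 = 0.03953 mol
m(Zn) = 0.03953 × 65.38 = 2.58 g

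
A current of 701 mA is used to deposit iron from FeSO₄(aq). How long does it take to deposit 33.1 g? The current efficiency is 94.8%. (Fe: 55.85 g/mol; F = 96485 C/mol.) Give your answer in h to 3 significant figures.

n(Fe) = 33.1 / 55.85 = 0.5927 mol
Fe²⁺ + 2e⁻ → Fe, so n(e⁻) = 2 × 0.5927 = 1.185 mol
Q = 1.185 × 96485 / 0.948 = 1.206×10^5 C
t = Q / I = 1.206×10^5 / 0.701 = 1.720×10^5 s = 47.8 h

47.8 h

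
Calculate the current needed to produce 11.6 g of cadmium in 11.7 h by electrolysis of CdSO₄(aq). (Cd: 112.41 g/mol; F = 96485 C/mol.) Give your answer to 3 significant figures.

n(Cd) = 11.6 / 112.41 = 0.1032 mol
Cd²⁺ + 2e⁻ → Cd, so n(e⁻) = 2 × 0.1032 = 0.2064 mol
Q = 0.2064 × 96485 = 19910 C
I = Q / t = 19910 / 42120 s = 0.473 A

0.473 A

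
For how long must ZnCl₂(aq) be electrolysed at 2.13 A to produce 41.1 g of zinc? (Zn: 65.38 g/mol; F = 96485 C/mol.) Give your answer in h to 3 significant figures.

n(Zn) = 41.1 / 65.38 = 0.6286 mol
Zn²⁺ + 2e⁻ → Zn, so n(e⁻) = 2 × 0.6286 = 1.257 mol
Q = 1.257 × 96485 = 1.213×10^5 C
t = Q / I = 1.213×10^5 / 2.13 = 56950 s = 15.8 h

15.8 h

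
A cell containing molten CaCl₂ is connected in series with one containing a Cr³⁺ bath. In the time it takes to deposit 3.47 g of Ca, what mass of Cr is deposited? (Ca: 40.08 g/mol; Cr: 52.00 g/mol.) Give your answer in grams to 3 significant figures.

n(Ca) = 3.47 / 40.08 = 0.08658 mol
Ca²⁺ + 2e⁻ → Ca, so n(e⁻) = 2 × 0.08658 = 0.1732 mol
Same current for the same time ⇒ same n(e⁻) = 0.1732 mol in both cells.
Cr³⁺ + 3e⁻ → Cr, so n(Cr) = 0.1732 / 3 = 0.05773 mol
m(Cr) = 0.05773 × 52.00 = 3.00 g

3.00 g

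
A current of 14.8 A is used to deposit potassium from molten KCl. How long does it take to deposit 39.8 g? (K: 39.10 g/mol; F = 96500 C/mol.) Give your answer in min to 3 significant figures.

n(K) = 39.8 / 39.10 = 1.018 mol
K⁺ + e⁻ → K, so n(e⁻) = 1.018 mol
Q = 1.018 × 96500 = 98240 C
t = Q / I = 98240 / 14.8 = 6638 s = 111 min

111 min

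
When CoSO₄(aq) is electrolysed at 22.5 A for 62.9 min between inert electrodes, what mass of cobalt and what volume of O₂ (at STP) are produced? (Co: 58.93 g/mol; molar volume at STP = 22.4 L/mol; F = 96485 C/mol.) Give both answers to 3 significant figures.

25.9 g Co; 4.93 L O₂

Q = 22.5 × 3774 = 84920 C; n(e⁻) = 84920 / 96485 = 0.8801 mol
Cathode: Co²⁺ + 2e⁻ → Co → n(Co) = 0.8801/2 = 0.4401 mol → 25.9 g
Anode: 2H₂O → O₂ + 4H⁺ + 4e⁻ → n(O₂) = 0.8801/4 = 0.2200 mol → 4.93 L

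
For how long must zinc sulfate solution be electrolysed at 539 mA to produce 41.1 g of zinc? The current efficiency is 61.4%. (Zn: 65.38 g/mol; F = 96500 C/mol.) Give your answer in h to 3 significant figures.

102 h

n(Zn) = 41.1 / 65.38 = 0.6286 mol
Zn²⁺ + 2e⁻ → Zn, so n(e⁻) = 2 × 0.6286 = 1.257 mol
Q = 1.257 × 96500 / 0.614 = 1.976×10^5 C
t = Q / I = 1.976×10^5 / 0.539 = 3.666×10^5 s = 102 h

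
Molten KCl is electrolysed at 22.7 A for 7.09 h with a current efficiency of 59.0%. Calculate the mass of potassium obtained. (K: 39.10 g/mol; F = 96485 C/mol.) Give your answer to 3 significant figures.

139 g

Q = 22.7 × 25524 = 5.794×10^5 C
n(e⁻) = 5.794×10^5 / 96485 = 6.005 mol
K⁺ + e⁻ → K, so theoretical m(K) = 6.005 × 39.10 = 234.8 g
Actual mass = 59.0% × 234.8 = 139 g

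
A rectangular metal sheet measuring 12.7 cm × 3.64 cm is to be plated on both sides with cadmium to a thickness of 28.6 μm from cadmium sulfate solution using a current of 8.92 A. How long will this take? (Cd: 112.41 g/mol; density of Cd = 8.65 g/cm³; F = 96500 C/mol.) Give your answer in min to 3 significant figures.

Plated area = 2 × 12.7 × 3.64 = 92.46 cm²
Volume = 92.46 × 28.6×10⁻⁴ cm = 0.2644 cm³
m(Cd) = 0.2644 × 8.65 = 2.287 g
n(Cd) = 2.287 / 112.41 = 0.02035 mol; n(e⁻) = 2 × 0.02035 = 0.04070 mol
Q = 0.04070 × 96500 = 3928 C
t = 3928 / 8.92 = 440.4 s = 7.34 min

7.34 min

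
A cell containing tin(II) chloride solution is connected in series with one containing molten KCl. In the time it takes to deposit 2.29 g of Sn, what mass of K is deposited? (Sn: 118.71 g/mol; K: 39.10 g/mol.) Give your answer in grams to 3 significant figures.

1.51 g

n(Sn) = 2.29 / 118.71 = 0.01929 mol
Sn²⁺ + 2e⁻ → Sn, so n(e⁻) = 2 × 0.01929 = 0.03858 mol
In series, the same 0.03858 mol of electrons flows through the second cell.
K⁺ + e⁻ → K, so n(K) = 0.03858 mol
m(K) = 0.03858 × 39.10 = 1.51 g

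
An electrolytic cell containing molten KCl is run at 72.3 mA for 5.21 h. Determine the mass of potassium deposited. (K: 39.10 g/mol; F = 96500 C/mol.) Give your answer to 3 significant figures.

0.549 g

Charge passed = 0.0723 × 18756 = 1356 C
Moles of electrons = 1356 / 96500 = 0.01405 mol
K⁺ + e⁻ → K, so n(K) = 0.01405 mol
m = 0.01405 × 39.10 = 0.549 g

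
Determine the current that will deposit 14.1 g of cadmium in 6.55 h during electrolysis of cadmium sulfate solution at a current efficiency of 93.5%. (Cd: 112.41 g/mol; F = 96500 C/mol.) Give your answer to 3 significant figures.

n(Cd) = 14.1 / 112.41 = 0.1254 mol
Cd²⁺ + 2e⁻ → Cd, so n(e⁻) = 2 × 0.1254 = 0.2508 mol
Q = 0.2508 × 96500 / 0.935 = 25880 C
I = Q / t = 25880 / 23580 s = 1.10 A

1.10 A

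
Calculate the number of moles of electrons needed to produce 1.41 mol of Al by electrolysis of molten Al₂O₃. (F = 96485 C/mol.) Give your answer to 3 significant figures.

Al³⁺ + 3e⁻ → Al, so n(e⁻) = 3 × 1.41 = 4.230 mol

4.23 mol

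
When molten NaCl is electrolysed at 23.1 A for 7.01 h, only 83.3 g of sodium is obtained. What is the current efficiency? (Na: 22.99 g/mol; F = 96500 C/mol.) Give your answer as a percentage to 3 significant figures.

60.0%

Q = 23.1 × 25236 = 5.830×10^5 C
n(e⁻) = 5.830×10^5 / 96500 = 6.041 mol
Na⁺ + e⁻ → Na, so theoretical n(Na) = 6.041 mol → 138.9 g
Efficiency = 83.3 / 138.9 = 0.5997 = 60.0%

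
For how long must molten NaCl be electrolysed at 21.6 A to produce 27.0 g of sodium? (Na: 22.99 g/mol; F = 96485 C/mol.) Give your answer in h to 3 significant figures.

1.46 h

n(Na) = 27.0 / 22.99 = 1.174 mol
Na⁺ + e⁻ → Na, so n(e⁻) = 1.174 mol
Q = 1.174 × 96485 = 1.133×10^5 C
t = Q / I = 1.133×10^5 / 21.6 = 5245 s = 1.46 h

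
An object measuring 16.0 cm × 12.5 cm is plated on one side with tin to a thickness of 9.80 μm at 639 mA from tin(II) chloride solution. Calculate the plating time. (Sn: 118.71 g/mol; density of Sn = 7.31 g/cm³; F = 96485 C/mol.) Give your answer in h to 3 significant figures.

1.01 h

Plated area = 16.0 × 12.5 = 200.0 cm²
Volume = 200.0 × 9.80×10⁻⁴ cm = 0.1960 cm³
m(Sn) = 0.1960 × 7.31 = 1.433 g
n(Sn) = 1.433 / 118.71 = 0.01207 mol; n(e⁻) = 2 × 0.01207 = 0.02414 mol
Q = 0.02414 × 96485 = 2329 C
t = 2329 / 0.639 = 3645 s = 1.01 h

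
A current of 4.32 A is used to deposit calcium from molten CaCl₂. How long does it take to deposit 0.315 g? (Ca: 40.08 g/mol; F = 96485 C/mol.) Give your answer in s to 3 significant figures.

351 s

n(Ca) = 0.315 / 40.08 = 0.007859 mol
Ca²⁺ + 2e⁻ → Ca, so n(e⁻) = 2 × 0.007859 = 0.01572 mol
Q = 0.01572 × 96485 = 1517 C
t = Q / I = 1517 / 4.32 = 351.2 s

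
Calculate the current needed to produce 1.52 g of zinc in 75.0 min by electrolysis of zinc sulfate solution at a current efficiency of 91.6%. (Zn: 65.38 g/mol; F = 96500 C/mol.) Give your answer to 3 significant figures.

1.09 A

n(Zn) = 1.52 / 65.38 = 0.02325 mol
Zn²⁺ + 2e⁻ → Zn, so n(e⁻) = 2 × 0.02325 = 0.04650 mol
Q = 0.04650 × 96500 / 0.916 = 4899 C
I = Q / t = 4899 / 4500 s = 1.09 A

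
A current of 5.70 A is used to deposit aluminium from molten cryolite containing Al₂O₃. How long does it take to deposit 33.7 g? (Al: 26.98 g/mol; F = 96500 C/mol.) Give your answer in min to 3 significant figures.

1060 min

n(Al) = 33.7 / 26.98 = 1.249 mol
Al³⁺ + 3e⁻ → Al, so n(e⁻) = 3 × 1.249 = 3.747 mol
Q = 3.747 × 96500 = 3.616×10^5 C
t = Q / I = 3.616×10^5 / 5.70 = 63440 s = 1060 min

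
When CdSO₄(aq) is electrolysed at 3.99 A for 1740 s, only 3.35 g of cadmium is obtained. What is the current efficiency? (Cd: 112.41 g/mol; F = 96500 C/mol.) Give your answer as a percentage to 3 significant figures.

82.8%

Q = 3.99 × 1740 = 6943 C
n(e⁻) = 6943 / 96500 = 0.07195 mol
Cd²⁺ + 2e⁻ → Cd, so theoretical n(Cd) = 0.03598 mol → 4.045 g
Efficiency = 3.35 / 4.045 = 0.8282 = 82.8%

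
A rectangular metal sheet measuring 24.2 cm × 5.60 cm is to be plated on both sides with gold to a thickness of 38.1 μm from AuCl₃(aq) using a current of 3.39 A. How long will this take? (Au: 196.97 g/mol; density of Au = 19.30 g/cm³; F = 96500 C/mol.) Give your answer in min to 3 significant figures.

144 min

Plated area = 2 × 24.2 × 5.60 = 271.0 cm²
Volume = 271.0 × 38.1×10⁻⁴ cm = 1.033 cm³
m(Au) = 1.033 × 19.30 = 19.94 g
n(Au) = 19.94 / 196.97 = 0.1012 mol; n(e⁻) = 3 × 0.1012 = 0.3036 mol
Q = 0.3036 × 96500 = 29300 C
t = 29300 / 3.39 = 8643 s = 144 min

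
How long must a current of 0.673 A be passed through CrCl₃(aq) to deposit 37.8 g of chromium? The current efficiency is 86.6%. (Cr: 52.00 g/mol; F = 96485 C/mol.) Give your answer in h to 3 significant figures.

100 h

n(Cr) = 37.8 / 52.00 = 0.7269 mol
Cr³⁺ + 3e⁻ → Cr, so n(e⁻) = 3 × 0.7269 = 2.181 mol
Q = 2.181 × 96485 / 0.866 = 2.430×10^5 C
t = Q / I = 2.430×10^5 / 0.673 = 3.611×10^5 s = 100 h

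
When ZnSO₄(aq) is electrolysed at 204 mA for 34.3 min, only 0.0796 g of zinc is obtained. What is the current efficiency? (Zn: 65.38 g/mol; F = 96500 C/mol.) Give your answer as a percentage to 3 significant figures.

Q = 0.204 × 2058 = 419.8 C
n(e⁻) = 419.8 / 96500 = 0.004350 mol
Zn²⁺ + 2e⁻ → Zn, so theoretical n(Zn) = 0.002175 mol → 0.1422 g
Efficiency = 0.0796 / 0.1422 = 0.5598 = 56.0%

56.0%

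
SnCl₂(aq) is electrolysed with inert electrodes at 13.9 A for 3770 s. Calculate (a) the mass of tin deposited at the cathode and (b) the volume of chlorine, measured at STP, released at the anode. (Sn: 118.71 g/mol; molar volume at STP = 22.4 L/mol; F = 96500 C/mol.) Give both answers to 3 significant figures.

32.2 g Sn; 6.08 L Cl₂

Q = 13.9 × 3770 = 52400 C; n(e⁻) = 52400 / 96500 = 0.5430 mol
Cathode: Sn²⁺ + 2e⁻ → Sn → n(Sn) = 0.5430/2 = 0.2715 mol → 32.2 g
Anode: 2Cl⁻ → Cl₂ + 2e⁻ → n(Cl₂) = 0.5430/2 = 0.2715 mol → 6.08 L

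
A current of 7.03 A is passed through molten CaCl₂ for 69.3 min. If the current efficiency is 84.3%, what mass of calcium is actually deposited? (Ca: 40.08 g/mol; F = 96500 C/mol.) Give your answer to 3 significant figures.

5.12 g

Q = 7.03 × 4158 = 29230 C
n(e⁻) = 29230 / 96500 = 0.3029 mol
Ca²⁺ + 2e⁻ → Ca, so theoretical m(Ca) = 0.1515 × 40.08 = 6.072 g
Actual mass = 84.3% × 6.072 = 5.12 g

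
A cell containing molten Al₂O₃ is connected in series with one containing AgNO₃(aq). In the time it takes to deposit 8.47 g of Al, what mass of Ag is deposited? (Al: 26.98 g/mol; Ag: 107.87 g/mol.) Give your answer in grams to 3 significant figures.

102 g

n(Al) = 8.47 / 26.98 = 0.3139 mol
Al³⁺ + 3e⁻ → Al, so n(e⁻) = 3 × 0.3139 = 0.9417 mol
Since the cells are in series, n(e⁻) in the Ag cell is also 0.9417 mol.
Ag⁺ + e⁻ → Ag, so n(Ag) = 0.9417 mol
m(Ag) = 0.9417 × 107.87 = 102 g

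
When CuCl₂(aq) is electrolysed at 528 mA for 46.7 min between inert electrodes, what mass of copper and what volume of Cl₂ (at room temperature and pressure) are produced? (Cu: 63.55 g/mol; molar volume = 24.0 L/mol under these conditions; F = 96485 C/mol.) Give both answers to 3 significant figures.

Q = 0.528 × 2802 = 1479 C; n(e⁻) = 1479 / 96485 = 0.01533 mol
Cathode: Cu²⁺ + 2e⁻ → Cu → n(Cu) = 0.01533/2 = 0.007665 mol → 0.487 g
Anode: 2Cl⁻ → Cl₂ + 2e⁻ → n(Cl₂) = 0.01533/2 = 0.007665 mol → 0.184 L

0.487 g Cu; 0.184 L Cl₂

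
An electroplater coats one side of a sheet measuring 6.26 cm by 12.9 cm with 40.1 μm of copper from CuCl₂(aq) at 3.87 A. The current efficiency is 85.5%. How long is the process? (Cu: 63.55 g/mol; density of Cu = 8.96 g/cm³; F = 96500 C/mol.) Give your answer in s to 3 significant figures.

Plated area = 6.26 × 12.9 = 80.75 cm²
Volume = 80.75 × 40.1×10⁻⁴ cm = 0.3238 cm³
m(Cu) = 0.3238 × 8.96 = 2.901 g
n(Cu) = 2.901 / 63.55 = 0.04565 mol; n(e⁻) = 2 × 0.04565 = 0.09130 mol
Q = 0.09130 × 96500 / 0.855 = 10300 C
t = 10300 / 3.87 = 2661 s

2660 s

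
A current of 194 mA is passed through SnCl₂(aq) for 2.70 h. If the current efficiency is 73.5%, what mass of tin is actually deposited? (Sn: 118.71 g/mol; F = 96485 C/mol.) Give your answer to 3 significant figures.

Q = 0.194 × 9720 = 1886 C
n(e⁻) = 1886 / 96485 = 0.01955 mol
Sn²⁺ + 2e⁻ → Sn, so theoretical m(Sn) = 0.009775 × 118.71 = 1.160 g
Actual mass = 73.5% × 1.160 = 0.853 g

0.853 g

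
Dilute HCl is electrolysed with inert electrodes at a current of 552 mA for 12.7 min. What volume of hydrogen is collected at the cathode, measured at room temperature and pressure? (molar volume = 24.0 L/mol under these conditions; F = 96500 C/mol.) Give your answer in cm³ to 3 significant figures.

52.3 cm³

Q = It = 0.552 × 762 = 420.6 C
Moles of electrons = 420.6 / 96500 = 0.004359 mol
2H⁺ + 2e⁻ → H₂, so n(H₂) = 0.004359 / 2 = 0.002180 mol
V = 0.002180 × 24.0 = 0.05232 L
= 52.3 cm³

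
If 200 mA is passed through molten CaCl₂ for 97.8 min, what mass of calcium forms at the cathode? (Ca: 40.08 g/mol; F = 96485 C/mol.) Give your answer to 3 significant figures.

Q = It = 0.200 × 5868 = 1174 C
n(e⁻) = 1174 / 96485 = 0.01217 mol
Ca²⁺ + 2e⁻ → Ca, so n(Ca) = 0.01217 / 2 = 0.006085 mol
m = 0.006085 × 40.08 = 0.244 g

0.244 g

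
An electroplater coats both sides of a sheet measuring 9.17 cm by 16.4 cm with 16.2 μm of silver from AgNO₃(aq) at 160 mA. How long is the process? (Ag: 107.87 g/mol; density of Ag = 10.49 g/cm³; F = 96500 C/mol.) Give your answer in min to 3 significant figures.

476 min

Plated area = 2 × 9.17 × 16.4 = 300.8 cm²
Volume = 300.8 × 16.2×10⁻⁴ cm = 0.4873 cm³
m(Ag) = 0.4873 × 10.49 = 5.112 g
n(Ag) = 5.112 / 107.87 = 0.04739 mol; n(e⁻) = 0.04739 mol
Q = 0.04739 × 96500 = 4573 C
t = 4573 / 0.160 = 28580 s = 476 min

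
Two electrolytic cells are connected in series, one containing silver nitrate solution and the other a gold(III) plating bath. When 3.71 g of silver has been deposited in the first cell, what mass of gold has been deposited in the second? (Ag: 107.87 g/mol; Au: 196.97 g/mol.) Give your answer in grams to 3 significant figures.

n(Ag) = 3.71 / 107.87 = 0.03439 mol
Ag⁺ + e⁻ → Ag, so n(e⁻) = 0.03439 mol
Same current for the same time ⇒ same n(e⁻) = 0.03439 mol in both cells.
Au³⁺ + 3e⁻ → Au, so n(Au) = 0.03439 / 3 = 0.01146 mol
m(Au) = 0.01146 × 196.97 = 2.26 g

2.26 g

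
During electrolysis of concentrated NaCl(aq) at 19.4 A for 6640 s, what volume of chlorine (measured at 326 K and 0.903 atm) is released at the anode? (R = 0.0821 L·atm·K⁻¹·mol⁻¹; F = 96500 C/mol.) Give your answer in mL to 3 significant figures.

Charge passed = 19.4 × 6640 = 1.288×10^5 C
n(e⁻) = 1.288×10^5 / 96500 = 1.335 mol
2Cl⁻ → Cl₂ + 2e⁻, so n(Cl₂) = 1.335 / 2 = 0.6675 mol
V = nRT/P = 0.6675 × 0.0821 × 326 / 0.903 = 19.78 L
= 19800 mL

19800 mL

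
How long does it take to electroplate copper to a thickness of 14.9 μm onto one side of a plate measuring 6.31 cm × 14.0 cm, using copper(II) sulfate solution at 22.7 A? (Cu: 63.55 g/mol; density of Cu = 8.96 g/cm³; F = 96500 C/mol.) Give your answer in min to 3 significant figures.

2.63 min

Plated area = 6.31 × 14.0 = 88.34 cm²
Volume = 88.34 × 14.9×10⁻⁴ cm = 0.1316 cm³
m(Cu) = 0.1316 × 8.96 = 1.179 g
n(Cu) = 1.179 / 63.55 = 0.01855 mol; n(e⁻) = 2 × 0.01855 = 0.03710 mol
Q = 0.03710 × 96500 = 3580 C
t = 3580 / 22.7 = 157.7 s = 2.63 min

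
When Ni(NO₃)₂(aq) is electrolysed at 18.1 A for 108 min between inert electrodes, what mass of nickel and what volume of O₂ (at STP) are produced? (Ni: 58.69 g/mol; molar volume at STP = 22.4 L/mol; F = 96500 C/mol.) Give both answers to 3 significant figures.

Q = 18.1 × 6480 = 1.173×10^5 C; n(e⁻) = 1.173×10^5 / 96500 = 1.216 mol
Cathode: Ni²⁺ + 2e⁻ → Ni → n(Ni) = 1.216/2 = 0.6080 mol → 35.7 g
Anode: 2H₂O → O₂ + 4H⁺ + 4e⁻ → n(O₂) = 1.216/4 = 0.3040 mol → 6.81 L

35.7 g Ni; 6.81 L O₂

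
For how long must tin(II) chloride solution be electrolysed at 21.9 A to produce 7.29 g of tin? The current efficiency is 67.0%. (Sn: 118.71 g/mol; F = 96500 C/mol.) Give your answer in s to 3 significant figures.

808 s

n(Sn) = 7.29 / 118.71 = 0.06141 mol
Sn²⁺ + 2e⁻ → Sn, so n(e⁻) = 2 × 0.06141 = 0.1228 mol
Q = 0.1228 × 96500 / 0.670 = 17690 C
t = Q / I = 17690 / 21.9 = 807.8 s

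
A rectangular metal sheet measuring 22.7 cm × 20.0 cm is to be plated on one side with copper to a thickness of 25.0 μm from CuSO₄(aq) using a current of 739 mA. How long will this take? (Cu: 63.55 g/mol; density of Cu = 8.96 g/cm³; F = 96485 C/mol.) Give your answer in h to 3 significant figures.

11.6 h

Plated area = 22.7 × 20.0 = 454.0 cm²
Volume = 454.0 × 25.0×10⁻⁴ cm = 1.135 cm³
m(Cu) = 1.135 × 8.96 = 10.17 g
n(Cu) = 10.17 / 63.55 = 0.1600 mol; n(e⁻) = 2 × 0.1600 = 0.3200 mol
Q = 0.3200 × 96485 = 30880 C
t = 30880 / 0.739 = 41790 s = 11.6 h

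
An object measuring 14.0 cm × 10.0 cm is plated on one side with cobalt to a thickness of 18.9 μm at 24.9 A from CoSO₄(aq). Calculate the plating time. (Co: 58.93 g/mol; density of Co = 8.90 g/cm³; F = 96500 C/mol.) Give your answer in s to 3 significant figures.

Plated area = 14.0 × 10.0 = 140.0 cm²
Volume = 140.0 × 18.9×10⁻⁴ cm = 0.2646 cm³
m(Co) = 0.2646 × 8.90 = 2.355 g
n(Co) = 2.355 / 58.93 = 0.03996 mol; n(e⁻) = 2 × 0.03996 = 0.07992 mol
Q = 0.07992 × 96500 = 7712 C
t = 7712 / 24.9 = 309.7 s

310 s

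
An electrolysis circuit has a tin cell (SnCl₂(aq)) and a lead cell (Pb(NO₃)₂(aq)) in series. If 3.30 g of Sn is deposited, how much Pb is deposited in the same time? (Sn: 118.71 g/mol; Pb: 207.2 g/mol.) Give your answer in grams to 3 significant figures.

n(Sn) = 3.30 / 118.71 = 0.02780 mol
Sn²⁺ + 2e⁻ → Sn, so n(e⁻) = 2 × 0.02780 = 0.05560 mol
Since the cells are in series, n(e⁻) in the Pb cell is also 0.05560 mol.
Pb²⁺ + 2e⁻ → Pb, so n(Pb) = 0.05560 / 2 = 0.02780 mol
m(Pb) = 0.02780 × 207.2 = 5.76 g

5.76 g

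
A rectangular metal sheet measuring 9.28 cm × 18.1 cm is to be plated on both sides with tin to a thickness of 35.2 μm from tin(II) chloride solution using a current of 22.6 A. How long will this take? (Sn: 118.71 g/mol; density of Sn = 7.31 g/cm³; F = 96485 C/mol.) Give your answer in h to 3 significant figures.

0.173 h

Plated area = 2 × 9.28 × 18.1 = 335.9 cm²
Volume = 335.9 × 35.2×10⁻⁴ cm = 1.182 cm³
m(Sn) = 1.182 × 7.31 = 8.640 g
n(Sn) = 8.640 / 118.71 = 0.07278 mol; n(e⁻) = 2 × 0.07278 = 0.1456 mol
Q = 0.1456 × 96485 = 14050 C
t = 14050 / 22.6 = 621.7 s = 0.173 h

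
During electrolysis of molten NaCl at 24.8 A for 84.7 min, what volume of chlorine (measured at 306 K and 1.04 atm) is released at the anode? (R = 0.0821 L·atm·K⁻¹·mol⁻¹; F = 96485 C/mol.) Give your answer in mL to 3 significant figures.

15800 mL

Q = 24.8 A × 5082 s = 1.260×10^5 C
Moles of electrons = 1.260×10^5 / 96485 = 1.306 mol
2Cl⁻ → Cl₂ + 2e⁻, so n(Cl₂) = 1.306 / 2 = 0.6530 mol
V = nRT/P = 0.6530 × 0.0821 × 306 / 1.04 = 15.77 L
= 15800 mL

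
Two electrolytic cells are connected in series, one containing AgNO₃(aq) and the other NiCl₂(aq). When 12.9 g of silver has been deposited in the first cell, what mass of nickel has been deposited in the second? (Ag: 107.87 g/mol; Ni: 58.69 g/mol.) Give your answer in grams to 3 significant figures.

3.51 g

n(Ag) = 12.9 / 107.87 = 0.1196 mol
Ag⁺ + e⁻ → Ag, so n(e⁻) = 0.1196 mol
The cells are in series, so the same charge (and hence the same n(e⁻) = 0.1196 mol) passes through both.
Ni²⁺ + 2e⁻ → Ni, so n(Ni) = 0.1196 / 2 = 0.05980 mol
m(Ni) = 0.05980 × 58.69 = 3.51 g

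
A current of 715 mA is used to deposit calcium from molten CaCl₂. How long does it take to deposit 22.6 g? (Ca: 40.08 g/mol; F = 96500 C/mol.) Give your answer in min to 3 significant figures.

2540 min

n(Ca) = 22.6 / 40.08 = 0.5639 mol
Ca²⁺ + 2e⁻ → Ca, so n(e⁻) = 2 × 0.5639 = 1.128 mol
Q = 1.128 × 96500 = 1.089×10^5 C
t = Q / I = 1.089×10^5 / 0.715 = 1.523×10^5 s = 2540 min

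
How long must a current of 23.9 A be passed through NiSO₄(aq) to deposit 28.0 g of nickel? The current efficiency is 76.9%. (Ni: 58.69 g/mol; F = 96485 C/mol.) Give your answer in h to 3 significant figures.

n(Ni) = 28.0 / 58.69 = 0.4771 mol
Ni²⁺ + 2e⁻ → Ni, so n(e⁻) = 2 × 0.4771 = 0.9542 mol
Q = 0.9542 × 96485 / 0.769 = 1.197×10^5 C
t = Q / I = 1.197×10^5 / 23.9 = 5008 s = 1.39 h

1.39 h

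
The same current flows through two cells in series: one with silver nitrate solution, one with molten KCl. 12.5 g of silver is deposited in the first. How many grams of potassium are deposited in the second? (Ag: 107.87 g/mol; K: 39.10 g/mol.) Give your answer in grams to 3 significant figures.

n(Ag) = 12.5 / 107.87 = 0.1159 mol
Ag⁺ + e⁻ → Ag, so n(e⁻) = 0.1159 mol
The cells are in series, so the same charge (and hence the same n(e⁻) = 0.1159 mol) passes through both.
K⁺ + e⁻ → K, so n(K) = 0.1159 mol
m(K) = 0.1159 × 39.10 = 4.53 g

4.53 g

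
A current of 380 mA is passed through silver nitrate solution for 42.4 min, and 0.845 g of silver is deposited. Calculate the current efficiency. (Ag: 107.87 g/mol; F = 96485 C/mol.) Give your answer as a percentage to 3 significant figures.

Q = 0.380 × 2544 = 966.7 C
n(e⁻) = 966.7 / 96485 = 0.01002 mol
Ag⁺ + e⁻ → Ag, so theoretical n(Ag) = 0.01002 mol → 1.081 g
Efficiency = 0.845 / 1.081 = 0.7817 = 78.2%

78.2%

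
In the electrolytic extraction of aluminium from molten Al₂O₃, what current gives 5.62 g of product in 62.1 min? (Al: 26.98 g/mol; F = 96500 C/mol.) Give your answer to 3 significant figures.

16.2 A

n(Al) = 5.62 / 26.98 = 0.2083 mol
Al³⁺ + 3e⁻ → Al, so n(e⁻) = 3 × 0.2083 = 0.6249 mol
Q = 0.6249 × 96500 = 60300 C
I = Q / t = 60300 / 3726 s = 16.2 A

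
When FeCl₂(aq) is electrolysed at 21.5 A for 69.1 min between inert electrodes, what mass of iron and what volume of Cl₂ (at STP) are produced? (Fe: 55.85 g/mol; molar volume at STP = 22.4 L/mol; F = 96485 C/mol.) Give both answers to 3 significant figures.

25.8 g Fe; 10.3 L Cl₂

Q = 21.5 × 4146 = 89140 C; n(e⁻) = 89140 / 96485 = 0.9239 mol
Cathode: Fe²⁺ + 2e⁻ → Fe → n(Fe) = 0.9239/2 = 0.4620 mol → 25.8 g
Anode: 2Cl⁻ → Cl₂ + 2e⁻ → n(Cl₂) = 0.9239/2 = 0.4620 mol → 10.3 L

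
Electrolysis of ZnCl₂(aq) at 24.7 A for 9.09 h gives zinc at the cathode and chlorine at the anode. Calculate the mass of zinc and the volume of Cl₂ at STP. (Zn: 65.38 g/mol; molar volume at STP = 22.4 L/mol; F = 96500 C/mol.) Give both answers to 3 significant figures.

274 g Zn; 93.8 L Cl₂

Q = 24.7 × 32724 = 8.083×10^5 C; n(e⁻) = 8.083×10^5 / 96500 = 8.376 mol
Cathode: Zn²⁺ + 2e⁻ → Zn → n(Zn) = 8.376/2 = 4.188 mol → 274 g
Anode: 2Cl⁻ → Cl₂ + 2e⁻ → n(Cl₂) = 8.376/2 = 4.188 mol → 93.8 L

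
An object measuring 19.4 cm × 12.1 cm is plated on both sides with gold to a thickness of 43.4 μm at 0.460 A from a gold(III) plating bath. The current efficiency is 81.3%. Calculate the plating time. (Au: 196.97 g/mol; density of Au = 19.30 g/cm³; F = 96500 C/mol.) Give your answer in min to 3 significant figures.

Plated area = 2 × 19.4 × 12.1 = 469.5 cm²
Volume = 469.5 × 43.4×10⁻⁴ cm = 2.038 cm³
m(Au) = 2.038 × 19.30 = 39.33 g
n(Au) = 39.33 / 196.97 = 0.1997 mol; n(e⁻) = 3 × 0.1997 = 0.5991 mol
Q = 0.5991 × 96500 / 0.813 = 71110 C
t = 71110 / 0.460 = 1.546×10^5 s = 2580 min

2580 min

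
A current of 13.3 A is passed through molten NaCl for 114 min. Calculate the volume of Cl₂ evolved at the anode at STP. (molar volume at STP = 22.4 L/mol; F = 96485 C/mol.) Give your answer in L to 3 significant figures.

Charge passed = 13.3 × 6840 = 90970 C
Moles of electrons = 90970 / 96485 = 0.9428 mol
2Cl⁻ → Cl₂ + 2e⁻, so n(Cl₂) = 0.9428 / 2 = 0.4714 mol
V = 0.4714 × 22.4 = 10.56 L

10.6 L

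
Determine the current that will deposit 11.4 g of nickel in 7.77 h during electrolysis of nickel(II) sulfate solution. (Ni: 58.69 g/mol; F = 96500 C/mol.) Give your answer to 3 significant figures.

1.34 A

n(Ni) = 11.4 / 58.69 = 0.1942 mol
Ni²⁺ + 2e⁻ → Ni, so n(e⁻) = 2 × 0.1942 = 0.3884 mol
Q = 0.3884 × 96500 = 37480 C
I = Q / t = 37480 / 27972 s = 1.34 A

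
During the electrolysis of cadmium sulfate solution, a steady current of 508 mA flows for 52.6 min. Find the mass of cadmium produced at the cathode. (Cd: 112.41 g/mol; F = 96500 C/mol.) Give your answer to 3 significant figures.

0.934 g

Q = It = 0.508 × 3156 = 1603 C
n(e⁻) = Q/F = 1603/96500 = 0.01661 mol
Cd²⁺ + 2e⁻ → Cd, so n(Cd) = 0.01661 / 2 = 0.008305 mol
m = 0.008305 × 112.41 = 0.934 g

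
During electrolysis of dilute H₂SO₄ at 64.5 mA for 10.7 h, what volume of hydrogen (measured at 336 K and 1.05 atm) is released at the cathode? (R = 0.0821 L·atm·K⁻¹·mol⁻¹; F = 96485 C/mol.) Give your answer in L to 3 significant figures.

Charge passed = 0.0645 × 38520 = 2485 C
Moles of electrons = 2485 / 96485 = 0.02576 mol
2H⁺ + 2e⁻ → H₂, so n(H₂) = 0.02576 / 2 = 0.01288 mol
V = nRT/P = 0.01288 × 0.0821 × 336 / 1.05 = 0.3384 L

0.338 L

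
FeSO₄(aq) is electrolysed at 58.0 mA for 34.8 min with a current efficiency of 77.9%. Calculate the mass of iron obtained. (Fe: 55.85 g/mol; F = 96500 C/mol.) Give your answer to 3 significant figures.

Q = 0.0580 × 2088 = 121.1 C
n(e⁻) = 121.1 / 96500 = 0.001255 mol
Fe²⁺ + 2e⁻ → Fe, so theoretical m(Fe) = 6.275×10^-4 × 55.85 = 0.03505 g
Actual mass = 77.9% × 0.03505 = 0.0273 g

0.0273 g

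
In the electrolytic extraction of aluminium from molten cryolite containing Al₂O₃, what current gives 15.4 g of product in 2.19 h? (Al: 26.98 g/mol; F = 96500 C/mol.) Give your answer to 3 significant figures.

21.0 A

n(Al) = 15.4 / 26.98 = 0.5708 mol
Al³⁺ + 3e⁻ → Al, so n(e⁻) = 3 × 0.5708 = 1.712 mol
Q = 1.712 × 96500 = 1.652×10^5 C
I = Q / t = 1.652×10^5 / 7884 s = 21.0 A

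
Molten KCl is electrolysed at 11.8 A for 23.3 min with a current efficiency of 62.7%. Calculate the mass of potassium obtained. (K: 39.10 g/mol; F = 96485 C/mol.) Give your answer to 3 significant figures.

Q = 11.8 × 1398 = 16500 C
n(e⁻) = 16500 / 96485 = 0.1710 mol
K⁺ + e⁻ → K, so theoretical m(K) = 0.1710 × 39.10 = 6.686 g
Actual mass = 62.7% × 6.686 = 4.19 g

4.19 g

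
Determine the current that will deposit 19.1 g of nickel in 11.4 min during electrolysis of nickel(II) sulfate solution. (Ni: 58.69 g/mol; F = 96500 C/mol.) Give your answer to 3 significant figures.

91.8 A

n(Ni) = 19.1 / 58.69 = 0.3254 mol
Ni²⁺ + 2e⁻ → Ni, so n(e⁻) = 2 × 0.3254 = 0.6508 mol
Q = 0.6508 × 96500 = 62800 C
I = Q / t = 62800 / 684 s = 91.8 A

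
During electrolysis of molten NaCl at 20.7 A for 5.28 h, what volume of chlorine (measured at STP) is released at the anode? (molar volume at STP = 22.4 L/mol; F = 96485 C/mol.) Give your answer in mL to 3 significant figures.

45700 mL

Q = It = 20.7 × 19008 = 3.935×10^5 C
Moles of electrons = 3.935×10^5 / 96485 = 4.078 mol
2Cl⁻ → Cl₂ + 2e⁻, so n(Cl₂) = 4.078 / 2 = 2.039 mol
V = 2.039 × 22.4 = 45.67 L
= 45700 mL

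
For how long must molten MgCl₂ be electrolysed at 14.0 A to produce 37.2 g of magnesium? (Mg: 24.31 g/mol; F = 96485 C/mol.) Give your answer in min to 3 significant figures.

352 min

n(Mg) = 37.2 / 24.31 = 1.530 mol
Mg²⁺ + 2e⁻ → Mg, so n(e⁻) = 2 × 1.530 = 3.060 mol
Q = 3.060 × 96485 = 2.952×10^5 C
t = Q / I = 2.952×10^5 / 14.0 = 21090 s = 352 min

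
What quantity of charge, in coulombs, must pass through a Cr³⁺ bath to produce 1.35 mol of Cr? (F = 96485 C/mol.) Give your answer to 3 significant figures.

Cr³⁺ + 3e⁻ → Cr, so n(e⁻) = 3 × 1.35 = 4.050 mol
Q = 4.050 × 96485 = 3.908×10^5 C

3.91×10^5 C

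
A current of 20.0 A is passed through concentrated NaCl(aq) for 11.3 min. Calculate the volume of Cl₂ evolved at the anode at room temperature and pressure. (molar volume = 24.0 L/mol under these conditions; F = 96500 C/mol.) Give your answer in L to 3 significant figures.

Q = It = 20.0 × 678 = 13560 C
n(e⁻) = 13560 / 96500 = 0.1405 mol
2Cl⁻ → Cl₂ + 2e⁻, so n(Cl₂) = 0.1405 / 2 = 0.07025 mol
V = 0.07025 × 24.0 = 1.686 L

1.69 L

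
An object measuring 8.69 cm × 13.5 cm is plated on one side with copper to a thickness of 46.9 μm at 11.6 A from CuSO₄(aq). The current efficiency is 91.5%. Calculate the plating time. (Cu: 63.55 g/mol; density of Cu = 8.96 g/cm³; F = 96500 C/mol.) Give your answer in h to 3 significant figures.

Plated area = 8.69 × 13.5 = 117.3 cm²
Volume = 117.3 × 46.9×10⁻⁴ cm = 0.5501 cm³
m(Cu) = 0.5501 × 8.96 = 4.929 g
n(Cu) = 4.929 / 63.55 = 0.07756 mol; n(e⁻) = 2 × 0.07756 = 0.1551 mol
Q = 0.1551 × 96500 / 0.915 = 16360 C
t = 16360 / 11.6 = 1410 s = 0.392 h

0.392 h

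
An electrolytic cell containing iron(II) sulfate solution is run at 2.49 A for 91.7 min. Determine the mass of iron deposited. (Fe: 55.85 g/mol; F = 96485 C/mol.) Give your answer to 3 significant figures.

Q = 2.49 A × 5502 s = 13700 C
n(e⁻) = Q/F = 13700/96485 = 0.1420 mol
Fe²⁺ + 2e⁻ → Fe, so n(Fe) = 0.1420 / 2 = 0.07100 mol
m = 0.07100 × 55.85 = 3.97 g

3.97 g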